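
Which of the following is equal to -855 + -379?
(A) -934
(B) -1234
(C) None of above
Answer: B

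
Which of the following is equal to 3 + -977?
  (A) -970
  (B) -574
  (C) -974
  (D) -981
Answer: C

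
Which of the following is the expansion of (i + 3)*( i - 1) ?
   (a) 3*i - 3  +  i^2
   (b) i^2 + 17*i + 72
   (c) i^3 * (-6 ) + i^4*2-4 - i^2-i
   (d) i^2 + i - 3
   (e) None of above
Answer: e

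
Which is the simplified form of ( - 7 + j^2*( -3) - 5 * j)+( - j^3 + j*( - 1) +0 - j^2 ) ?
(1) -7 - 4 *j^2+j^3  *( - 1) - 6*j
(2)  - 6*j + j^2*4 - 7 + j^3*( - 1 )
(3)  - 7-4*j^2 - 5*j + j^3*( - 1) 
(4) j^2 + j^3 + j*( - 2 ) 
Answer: 1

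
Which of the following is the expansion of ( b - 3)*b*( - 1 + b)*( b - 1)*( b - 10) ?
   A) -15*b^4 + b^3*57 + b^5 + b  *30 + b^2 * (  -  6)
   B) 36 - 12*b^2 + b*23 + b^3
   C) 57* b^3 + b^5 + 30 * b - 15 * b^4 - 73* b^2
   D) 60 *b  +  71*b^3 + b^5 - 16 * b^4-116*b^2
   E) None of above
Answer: C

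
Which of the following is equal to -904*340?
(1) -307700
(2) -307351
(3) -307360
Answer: 3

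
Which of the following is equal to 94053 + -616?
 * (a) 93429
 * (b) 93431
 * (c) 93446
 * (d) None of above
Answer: d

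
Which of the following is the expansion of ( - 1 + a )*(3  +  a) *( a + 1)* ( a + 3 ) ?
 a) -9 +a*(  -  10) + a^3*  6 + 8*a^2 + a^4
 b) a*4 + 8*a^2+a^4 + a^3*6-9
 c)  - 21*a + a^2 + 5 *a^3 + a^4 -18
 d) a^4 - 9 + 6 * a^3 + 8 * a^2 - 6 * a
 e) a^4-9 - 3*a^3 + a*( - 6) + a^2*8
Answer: d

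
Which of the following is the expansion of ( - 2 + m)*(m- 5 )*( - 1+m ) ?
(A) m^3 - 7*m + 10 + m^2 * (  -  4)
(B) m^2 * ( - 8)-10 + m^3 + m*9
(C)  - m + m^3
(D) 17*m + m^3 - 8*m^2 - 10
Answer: D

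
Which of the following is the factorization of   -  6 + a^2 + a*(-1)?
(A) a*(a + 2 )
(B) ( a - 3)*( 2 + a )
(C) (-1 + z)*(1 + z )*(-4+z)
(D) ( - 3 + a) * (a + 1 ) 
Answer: B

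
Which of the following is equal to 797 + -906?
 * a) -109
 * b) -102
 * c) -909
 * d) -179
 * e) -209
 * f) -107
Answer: a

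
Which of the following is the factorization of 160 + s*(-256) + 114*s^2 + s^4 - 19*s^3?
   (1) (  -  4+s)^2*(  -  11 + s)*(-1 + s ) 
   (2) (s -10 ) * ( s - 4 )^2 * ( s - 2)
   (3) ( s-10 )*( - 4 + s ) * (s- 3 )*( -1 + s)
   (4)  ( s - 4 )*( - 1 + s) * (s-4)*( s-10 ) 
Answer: 4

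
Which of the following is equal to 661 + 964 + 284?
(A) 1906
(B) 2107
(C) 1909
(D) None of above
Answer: C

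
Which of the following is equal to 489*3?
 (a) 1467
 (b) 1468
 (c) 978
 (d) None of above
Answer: a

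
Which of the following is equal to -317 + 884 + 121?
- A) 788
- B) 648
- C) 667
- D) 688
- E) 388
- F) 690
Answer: D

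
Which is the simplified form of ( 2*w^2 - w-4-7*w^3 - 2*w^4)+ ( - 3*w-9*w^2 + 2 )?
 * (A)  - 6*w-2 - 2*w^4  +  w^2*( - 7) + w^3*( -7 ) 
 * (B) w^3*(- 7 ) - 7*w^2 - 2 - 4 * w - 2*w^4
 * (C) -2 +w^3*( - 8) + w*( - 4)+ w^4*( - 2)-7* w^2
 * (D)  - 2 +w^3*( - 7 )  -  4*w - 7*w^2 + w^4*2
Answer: B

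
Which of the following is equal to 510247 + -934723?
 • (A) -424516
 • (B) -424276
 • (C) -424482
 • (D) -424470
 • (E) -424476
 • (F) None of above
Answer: E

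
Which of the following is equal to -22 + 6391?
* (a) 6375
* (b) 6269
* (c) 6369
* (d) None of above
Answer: c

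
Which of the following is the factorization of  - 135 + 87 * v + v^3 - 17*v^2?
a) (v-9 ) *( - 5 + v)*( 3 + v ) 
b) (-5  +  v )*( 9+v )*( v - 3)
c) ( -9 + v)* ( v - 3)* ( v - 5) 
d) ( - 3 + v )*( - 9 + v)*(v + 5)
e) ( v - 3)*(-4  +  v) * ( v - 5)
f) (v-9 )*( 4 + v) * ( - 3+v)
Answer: c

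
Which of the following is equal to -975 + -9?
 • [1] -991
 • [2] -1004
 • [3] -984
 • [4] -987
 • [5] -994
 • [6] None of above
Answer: 3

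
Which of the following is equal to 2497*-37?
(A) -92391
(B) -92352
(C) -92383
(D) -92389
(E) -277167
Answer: D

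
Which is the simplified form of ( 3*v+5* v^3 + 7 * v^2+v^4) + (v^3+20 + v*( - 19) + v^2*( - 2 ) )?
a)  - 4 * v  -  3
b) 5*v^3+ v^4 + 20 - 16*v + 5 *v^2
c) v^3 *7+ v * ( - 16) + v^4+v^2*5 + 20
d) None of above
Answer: d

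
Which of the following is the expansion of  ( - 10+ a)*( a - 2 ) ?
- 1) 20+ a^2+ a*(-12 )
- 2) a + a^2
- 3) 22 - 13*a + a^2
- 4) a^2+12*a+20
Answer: 1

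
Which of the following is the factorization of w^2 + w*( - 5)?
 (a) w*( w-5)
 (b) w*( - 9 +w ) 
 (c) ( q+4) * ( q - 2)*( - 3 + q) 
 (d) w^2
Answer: a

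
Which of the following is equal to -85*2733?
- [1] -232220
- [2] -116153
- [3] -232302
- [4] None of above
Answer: 4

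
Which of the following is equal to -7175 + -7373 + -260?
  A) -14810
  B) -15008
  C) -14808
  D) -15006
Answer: C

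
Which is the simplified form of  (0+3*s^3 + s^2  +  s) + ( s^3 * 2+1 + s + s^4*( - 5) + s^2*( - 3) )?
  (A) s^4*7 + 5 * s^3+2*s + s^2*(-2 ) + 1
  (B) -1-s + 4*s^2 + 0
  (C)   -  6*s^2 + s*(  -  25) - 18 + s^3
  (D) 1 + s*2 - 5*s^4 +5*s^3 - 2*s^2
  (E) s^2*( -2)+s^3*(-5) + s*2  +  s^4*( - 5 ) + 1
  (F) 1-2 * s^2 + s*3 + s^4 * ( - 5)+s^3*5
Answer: D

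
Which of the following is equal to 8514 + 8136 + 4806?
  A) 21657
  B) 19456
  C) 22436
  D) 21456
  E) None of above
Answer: D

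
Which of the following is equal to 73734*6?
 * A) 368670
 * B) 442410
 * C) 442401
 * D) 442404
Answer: D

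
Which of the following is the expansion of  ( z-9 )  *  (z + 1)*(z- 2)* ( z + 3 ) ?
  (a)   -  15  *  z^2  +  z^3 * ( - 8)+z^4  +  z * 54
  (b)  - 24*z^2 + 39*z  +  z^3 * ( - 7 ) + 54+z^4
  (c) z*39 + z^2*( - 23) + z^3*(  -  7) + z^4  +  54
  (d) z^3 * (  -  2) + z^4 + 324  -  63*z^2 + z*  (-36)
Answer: c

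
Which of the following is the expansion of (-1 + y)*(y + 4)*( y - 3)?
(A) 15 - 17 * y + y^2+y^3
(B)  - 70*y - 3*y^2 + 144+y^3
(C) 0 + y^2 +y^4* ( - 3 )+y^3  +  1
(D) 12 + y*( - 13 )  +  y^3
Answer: D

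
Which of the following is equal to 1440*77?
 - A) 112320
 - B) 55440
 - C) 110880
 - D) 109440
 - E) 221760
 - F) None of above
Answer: C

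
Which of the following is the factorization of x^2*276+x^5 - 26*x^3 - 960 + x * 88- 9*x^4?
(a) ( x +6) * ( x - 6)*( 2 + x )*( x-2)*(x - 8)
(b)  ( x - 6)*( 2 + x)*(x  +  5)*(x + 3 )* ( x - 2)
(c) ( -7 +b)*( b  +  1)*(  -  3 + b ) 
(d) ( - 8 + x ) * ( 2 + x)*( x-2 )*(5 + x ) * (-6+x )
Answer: d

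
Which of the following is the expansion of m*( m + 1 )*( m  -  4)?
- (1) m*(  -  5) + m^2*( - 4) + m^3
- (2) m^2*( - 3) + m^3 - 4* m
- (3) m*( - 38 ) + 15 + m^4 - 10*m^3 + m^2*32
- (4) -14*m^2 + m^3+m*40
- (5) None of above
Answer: 2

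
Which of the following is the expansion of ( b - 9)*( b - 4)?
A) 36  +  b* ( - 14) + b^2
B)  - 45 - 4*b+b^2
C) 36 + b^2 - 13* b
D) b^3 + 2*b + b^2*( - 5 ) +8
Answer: C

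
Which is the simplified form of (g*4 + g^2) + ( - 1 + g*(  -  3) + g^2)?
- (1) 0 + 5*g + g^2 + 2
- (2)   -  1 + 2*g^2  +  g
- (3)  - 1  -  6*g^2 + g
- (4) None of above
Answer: 2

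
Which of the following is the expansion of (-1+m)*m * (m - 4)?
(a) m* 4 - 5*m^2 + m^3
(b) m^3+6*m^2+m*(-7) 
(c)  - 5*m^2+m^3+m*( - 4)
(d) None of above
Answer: a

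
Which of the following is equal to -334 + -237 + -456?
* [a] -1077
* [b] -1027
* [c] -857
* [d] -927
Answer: b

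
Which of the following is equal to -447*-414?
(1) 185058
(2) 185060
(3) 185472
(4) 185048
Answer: 1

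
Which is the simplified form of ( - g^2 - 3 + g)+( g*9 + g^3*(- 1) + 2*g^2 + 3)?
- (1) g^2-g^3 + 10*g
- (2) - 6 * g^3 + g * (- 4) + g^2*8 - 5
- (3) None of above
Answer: 1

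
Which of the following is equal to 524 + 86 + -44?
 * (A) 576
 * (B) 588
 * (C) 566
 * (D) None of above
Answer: C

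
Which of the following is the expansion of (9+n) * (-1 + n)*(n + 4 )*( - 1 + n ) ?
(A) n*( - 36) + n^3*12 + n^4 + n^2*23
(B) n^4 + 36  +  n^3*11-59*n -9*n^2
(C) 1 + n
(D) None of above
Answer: D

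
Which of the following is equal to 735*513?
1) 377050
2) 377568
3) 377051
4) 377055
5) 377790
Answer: 4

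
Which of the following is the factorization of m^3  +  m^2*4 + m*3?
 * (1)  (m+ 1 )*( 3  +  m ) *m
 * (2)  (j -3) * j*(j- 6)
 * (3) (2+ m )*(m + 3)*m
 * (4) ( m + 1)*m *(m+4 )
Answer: 1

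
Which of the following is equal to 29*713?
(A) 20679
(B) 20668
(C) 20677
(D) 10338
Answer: C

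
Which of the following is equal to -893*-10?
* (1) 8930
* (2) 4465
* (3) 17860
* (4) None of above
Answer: 1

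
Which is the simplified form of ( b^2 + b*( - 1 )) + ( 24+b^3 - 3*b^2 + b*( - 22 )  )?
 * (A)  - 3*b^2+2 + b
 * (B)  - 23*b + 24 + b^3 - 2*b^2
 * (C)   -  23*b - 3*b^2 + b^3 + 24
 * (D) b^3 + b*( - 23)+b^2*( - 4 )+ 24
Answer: B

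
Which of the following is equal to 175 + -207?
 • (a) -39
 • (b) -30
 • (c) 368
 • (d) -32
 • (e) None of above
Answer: d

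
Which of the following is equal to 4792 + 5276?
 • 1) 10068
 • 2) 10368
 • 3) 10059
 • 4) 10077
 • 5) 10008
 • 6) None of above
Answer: 1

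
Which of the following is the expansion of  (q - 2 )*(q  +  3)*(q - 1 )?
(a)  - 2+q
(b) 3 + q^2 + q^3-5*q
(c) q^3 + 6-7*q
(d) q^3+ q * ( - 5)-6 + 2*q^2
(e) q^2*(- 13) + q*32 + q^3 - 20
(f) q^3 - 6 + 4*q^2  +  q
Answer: c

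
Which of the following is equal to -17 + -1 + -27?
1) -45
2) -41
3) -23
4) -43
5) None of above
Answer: 1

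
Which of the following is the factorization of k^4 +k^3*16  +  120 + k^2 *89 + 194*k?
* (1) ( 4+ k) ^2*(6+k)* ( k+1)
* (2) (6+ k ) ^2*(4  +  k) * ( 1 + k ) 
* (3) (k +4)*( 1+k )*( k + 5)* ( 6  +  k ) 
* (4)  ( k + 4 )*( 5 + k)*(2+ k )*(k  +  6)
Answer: 3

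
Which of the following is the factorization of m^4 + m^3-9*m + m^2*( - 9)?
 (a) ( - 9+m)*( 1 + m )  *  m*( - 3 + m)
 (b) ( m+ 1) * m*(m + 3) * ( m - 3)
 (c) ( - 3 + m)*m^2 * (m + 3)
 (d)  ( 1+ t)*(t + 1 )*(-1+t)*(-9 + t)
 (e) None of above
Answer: b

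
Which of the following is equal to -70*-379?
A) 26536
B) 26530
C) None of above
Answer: B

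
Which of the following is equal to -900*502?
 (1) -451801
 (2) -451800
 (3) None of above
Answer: 2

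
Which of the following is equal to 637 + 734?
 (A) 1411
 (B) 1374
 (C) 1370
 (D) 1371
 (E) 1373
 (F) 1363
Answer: D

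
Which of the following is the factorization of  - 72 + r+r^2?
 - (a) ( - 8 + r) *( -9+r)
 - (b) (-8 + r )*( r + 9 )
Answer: b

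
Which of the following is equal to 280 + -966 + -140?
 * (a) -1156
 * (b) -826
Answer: b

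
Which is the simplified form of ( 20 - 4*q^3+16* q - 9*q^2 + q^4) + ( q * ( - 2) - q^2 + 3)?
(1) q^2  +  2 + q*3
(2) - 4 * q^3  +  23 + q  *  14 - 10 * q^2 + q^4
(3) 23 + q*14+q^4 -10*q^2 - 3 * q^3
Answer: 2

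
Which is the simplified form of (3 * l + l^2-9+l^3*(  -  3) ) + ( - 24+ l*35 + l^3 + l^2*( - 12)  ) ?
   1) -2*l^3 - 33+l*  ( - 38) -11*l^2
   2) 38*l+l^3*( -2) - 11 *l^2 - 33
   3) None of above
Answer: 2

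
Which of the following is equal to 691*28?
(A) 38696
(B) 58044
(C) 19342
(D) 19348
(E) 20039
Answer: D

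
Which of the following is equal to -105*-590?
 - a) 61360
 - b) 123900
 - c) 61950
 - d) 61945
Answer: c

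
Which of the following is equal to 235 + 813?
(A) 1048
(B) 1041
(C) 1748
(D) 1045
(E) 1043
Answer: A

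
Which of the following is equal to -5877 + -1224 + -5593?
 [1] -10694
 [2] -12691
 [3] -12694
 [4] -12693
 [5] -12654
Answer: 3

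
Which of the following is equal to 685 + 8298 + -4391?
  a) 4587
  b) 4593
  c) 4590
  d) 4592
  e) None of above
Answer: d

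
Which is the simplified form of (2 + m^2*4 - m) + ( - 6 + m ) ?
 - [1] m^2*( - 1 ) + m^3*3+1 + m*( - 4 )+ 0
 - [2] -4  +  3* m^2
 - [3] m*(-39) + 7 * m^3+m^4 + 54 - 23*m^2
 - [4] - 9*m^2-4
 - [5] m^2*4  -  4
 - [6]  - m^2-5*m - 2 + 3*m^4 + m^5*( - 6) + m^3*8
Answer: 5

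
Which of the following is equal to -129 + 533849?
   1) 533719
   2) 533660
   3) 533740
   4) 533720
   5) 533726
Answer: 4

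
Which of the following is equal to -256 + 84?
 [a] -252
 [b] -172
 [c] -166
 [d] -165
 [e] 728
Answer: b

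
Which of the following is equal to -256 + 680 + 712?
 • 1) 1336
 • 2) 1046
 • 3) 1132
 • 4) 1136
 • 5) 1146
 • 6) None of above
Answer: 4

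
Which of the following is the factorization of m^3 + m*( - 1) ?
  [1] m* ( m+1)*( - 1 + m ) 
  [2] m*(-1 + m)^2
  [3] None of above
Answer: 1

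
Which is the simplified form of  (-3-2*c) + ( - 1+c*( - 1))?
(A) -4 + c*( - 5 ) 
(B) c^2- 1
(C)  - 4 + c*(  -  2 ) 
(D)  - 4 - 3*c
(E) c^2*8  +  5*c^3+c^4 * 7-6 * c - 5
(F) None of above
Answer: D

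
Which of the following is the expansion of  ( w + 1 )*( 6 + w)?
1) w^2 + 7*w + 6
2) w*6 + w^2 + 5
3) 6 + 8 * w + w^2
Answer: 1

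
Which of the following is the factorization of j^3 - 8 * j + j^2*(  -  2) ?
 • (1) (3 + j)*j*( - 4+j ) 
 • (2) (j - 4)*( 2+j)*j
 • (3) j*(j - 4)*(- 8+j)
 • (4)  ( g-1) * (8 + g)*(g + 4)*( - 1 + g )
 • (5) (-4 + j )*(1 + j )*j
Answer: 2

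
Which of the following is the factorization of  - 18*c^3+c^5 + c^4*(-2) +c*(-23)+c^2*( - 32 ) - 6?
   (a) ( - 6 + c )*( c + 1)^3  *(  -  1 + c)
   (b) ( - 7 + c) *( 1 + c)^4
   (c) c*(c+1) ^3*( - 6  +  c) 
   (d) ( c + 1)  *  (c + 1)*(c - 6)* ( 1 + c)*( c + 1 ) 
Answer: d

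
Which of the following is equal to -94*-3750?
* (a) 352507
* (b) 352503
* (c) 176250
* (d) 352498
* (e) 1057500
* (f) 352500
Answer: f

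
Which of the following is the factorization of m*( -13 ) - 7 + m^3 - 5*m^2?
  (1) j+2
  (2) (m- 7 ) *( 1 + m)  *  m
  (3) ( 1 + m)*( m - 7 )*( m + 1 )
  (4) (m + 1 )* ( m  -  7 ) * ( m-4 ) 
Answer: 3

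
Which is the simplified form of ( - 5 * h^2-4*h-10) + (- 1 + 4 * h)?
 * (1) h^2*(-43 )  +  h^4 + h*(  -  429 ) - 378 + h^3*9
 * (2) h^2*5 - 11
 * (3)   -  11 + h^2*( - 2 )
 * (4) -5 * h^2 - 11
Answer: 4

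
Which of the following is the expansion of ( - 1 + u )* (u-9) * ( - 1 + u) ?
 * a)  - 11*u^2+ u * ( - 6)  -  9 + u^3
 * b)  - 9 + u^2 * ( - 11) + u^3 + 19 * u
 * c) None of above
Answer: b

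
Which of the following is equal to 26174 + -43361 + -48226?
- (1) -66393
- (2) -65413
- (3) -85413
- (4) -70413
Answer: 2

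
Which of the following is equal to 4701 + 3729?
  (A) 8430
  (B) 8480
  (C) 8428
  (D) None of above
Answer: A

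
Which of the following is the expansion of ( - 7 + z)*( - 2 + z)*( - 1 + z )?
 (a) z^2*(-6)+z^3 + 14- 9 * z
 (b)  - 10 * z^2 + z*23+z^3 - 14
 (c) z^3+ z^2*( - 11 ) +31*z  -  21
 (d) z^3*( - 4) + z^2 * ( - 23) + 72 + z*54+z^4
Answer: b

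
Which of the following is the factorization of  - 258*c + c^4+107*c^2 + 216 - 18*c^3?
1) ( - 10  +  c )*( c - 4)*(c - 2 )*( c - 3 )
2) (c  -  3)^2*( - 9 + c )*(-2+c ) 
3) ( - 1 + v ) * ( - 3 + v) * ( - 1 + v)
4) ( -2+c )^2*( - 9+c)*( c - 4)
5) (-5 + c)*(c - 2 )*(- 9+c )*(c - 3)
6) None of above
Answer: 6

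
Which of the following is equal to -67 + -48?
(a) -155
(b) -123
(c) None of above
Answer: c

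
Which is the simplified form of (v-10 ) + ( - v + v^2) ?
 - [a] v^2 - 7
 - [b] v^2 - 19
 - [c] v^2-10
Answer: c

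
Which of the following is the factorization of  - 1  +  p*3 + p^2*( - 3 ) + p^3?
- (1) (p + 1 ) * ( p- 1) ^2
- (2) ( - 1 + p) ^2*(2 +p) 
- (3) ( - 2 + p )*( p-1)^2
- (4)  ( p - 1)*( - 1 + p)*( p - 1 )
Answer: 4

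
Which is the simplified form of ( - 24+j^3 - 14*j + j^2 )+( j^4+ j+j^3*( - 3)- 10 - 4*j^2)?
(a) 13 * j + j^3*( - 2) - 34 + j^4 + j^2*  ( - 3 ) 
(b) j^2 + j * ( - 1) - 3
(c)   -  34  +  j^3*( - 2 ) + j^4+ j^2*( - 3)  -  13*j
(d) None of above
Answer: c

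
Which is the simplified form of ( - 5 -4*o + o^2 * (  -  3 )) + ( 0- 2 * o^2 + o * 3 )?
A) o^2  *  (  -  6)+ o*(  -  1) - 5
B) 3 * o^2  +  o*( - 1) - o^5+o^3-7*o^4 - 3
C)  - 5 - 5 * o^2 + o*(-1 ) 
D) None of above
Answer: C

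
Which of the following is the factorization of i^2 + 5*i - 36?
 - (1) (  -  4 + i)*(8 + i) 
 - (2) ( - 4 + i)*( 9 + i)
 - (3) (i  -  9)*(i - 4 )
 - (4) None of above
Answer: 2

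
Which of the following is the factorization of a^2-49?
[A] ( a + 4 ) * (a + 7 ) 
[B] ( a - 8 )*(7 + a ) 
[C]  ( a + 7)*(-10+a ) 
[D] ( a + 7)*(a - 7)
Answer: D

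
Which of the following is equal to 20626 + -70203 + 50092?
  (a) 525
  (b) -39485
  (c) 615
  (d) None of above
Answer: d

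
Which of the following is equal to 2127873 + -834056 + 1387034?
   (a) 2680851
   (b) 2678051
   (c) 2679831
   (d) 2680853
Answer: a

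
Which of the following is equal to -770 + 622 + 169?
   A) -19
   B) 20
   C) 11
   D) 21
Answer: D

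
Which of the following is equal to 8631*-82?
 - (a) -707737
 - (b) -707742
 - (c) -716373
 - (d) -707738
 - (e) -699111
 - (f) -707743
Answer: b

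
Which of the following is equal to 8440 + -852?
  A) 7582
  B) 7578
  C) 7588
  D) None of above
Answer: C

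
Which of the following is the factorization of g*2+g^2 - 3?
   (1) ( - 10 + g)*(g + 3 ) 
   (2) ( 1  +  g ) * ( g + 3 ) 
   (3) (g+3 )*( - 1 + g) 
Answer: 3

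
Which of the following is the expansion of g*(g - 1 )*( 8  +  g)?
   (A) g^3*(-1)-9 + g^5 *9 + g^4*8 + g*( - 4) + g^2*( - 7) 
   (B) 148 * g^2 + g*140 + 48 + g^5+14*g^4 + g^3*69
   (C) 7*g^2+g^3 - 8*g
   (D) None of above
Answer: C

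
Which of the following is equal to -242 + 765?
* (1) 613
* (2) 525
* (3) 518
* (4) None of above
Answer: 4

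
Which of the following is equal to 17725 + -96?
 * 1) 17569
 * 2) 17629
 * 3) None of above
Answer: 2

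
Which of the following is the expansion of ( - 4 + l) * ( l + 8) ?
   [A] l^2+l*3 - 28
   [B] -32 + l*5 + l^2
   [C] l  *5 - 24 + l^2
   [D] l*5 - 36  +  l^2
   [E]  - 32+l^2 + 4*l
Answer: E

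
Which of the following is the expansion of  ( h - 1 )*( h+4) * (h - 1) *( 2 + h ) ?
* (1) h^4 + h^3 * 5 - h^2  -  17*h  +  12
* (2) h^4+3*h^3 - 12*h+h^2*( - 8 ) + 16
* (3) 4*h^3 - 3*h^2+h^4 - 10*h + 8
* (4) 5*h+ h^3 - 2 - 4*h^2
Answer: 3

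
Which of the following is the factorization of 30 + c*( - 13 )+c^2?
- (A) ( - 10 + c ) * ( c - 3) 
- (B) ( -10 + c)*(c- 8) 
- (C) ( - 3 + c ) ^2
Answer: A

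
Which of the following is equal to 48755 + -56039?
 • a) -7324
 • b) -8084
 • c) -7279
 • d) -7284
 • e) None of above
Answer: d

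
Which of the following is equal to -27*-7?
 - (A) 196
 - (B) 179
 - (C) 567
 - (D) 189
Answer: D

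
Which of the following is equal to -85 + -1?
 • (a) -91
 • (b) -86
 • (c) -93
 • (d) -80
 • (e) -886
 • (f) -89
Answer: b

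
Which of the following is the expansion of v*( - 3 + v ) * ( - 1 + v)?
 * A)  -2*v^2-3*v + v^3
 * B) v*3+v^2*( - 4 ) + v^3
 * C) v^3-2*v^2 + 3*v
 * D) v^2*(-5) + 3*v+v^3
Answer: B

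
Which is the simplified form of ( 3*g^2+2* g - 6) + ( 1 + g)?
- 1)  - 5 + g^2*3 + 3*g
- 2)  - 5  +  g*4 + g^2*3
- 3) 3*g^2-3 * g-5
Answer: 1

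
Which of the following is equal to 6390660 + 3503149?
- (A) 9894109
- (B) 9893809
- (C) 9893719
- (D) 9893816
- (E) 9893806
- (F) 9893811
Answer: B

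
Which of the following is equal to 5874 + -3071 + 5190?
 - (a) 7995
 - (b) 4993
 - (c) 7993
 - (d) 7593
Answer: c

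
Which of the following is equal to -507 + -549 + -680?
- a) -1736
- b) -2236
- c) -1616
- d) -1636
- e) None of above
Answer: a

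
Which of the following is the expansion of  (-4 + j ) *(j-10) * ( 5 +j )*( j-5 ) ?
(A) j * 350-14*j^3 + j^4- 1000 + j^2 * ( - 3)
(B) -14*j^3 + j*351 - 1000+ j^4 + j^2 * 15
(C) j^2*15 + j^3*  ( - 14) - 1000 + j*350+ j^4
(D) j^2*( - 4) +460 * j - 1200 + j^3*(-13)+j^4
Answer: C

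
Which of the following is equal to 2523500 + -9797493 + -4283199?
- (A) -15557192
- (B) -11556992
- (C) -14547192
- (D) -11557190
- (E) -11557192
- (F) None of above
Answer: E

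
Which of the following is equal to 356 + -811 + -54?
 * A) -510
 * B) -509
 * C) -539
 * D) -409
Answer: B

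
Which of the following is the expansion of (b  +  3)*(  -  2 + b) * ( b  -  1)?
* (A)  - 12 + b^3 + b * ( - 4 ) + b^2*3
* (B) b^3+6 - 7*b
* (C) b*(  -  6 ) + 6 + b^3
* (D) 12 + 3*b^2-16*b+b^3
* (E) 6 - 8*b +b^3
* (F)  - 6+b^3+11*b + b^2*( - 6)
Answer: B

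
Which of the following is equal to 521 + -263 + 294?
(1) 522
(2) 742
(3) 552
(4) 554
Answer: 3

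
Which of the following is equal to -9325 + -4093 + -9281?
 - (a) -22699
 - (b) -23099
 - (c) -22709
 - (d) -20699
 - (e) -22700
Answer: a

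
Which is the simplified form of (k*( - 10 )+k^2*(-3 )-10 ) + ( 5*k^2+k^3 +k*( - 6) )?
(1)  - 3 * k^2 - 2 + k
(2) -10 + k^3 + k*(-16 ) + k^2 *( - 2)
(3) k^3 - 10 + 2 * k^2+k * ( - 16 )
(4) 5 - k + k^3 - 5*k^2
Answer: 3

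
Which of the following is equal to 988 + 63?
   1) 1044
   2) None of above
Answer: 2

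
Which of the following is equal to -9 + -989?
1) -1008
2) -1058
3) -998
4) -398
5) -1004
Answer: 3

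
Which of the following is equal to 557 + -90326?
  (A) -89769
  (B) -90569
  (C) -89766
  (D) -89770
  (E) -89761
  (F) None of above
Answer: A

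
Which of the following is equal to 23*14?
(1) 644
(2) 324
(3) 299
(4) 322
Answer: 4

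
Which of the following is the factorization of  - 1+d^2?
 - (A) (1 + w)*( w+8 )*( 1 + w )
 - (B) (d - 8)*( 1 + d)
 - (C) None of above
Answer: C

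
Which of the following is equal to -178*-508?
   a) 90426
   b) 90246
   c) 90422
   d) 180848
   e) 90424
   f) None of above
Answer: e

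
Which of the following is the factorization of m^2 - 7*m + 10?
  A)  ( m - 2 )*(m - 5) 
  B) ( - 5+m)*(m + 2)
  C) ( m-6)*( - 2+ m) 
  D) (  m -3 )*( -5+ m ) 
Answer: A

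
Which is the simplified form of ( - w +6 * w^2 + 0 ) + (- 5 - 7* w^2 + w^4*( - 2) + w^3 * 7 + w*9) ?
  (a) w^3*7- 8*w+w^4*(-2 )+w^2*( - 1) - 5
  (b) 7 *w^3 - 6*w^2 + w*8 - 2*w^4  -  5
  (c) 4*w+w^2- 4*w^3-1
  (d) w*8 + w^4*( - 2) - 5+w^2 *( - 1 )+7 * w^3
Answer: d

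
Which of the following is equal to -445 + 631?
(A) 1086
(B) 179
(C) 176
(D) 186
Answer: D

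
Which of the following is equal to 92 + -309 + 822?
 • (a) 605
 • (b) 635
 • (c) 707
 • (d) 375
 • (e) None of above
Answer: a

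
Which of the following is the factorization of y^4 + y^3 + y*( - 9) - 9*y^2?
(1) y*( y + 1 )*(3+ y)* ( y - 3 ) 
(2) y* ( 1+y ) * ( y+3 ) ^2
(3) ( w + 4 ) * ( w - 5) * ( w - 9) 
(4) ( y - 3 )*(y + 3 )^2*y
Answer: 1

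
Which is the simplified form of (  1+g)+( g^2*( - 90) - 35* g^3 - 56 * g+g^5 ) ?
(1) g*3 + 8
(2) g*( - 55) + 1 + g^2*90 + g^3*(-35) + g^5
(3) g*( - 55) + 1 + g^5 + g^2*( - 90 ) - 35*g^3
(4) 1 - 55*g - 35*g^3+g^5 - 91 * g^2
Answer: 3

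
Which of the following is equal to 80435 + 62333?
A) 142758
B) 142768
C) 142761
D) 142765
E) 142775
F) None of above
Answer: B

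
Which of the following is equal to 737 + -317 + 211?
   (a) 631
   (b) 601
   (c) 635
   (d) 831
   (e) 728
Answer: a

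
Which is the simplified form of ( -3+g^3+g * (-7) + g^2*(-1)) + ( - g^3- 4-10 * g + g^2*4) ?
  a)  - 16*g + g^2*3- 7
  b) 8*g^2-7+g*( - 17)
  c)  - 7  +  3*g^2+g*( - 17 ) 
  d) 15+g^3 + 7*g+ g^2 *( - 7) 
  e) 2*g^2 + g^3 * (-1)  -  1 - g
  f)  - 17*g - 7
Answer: c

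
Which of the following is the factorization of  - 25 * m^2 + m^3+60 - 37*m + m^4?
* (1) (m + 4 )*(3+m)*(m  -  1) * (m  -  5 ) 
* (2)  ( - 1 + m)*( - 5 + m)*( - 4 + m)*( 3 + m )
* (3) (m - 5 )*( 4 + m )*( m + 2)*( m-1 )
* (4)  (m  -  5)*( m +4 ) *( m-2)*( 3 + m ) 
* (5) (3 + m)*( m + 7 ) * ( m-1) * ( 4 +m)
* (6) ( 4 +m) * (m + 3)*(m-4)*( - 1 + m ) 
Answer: 1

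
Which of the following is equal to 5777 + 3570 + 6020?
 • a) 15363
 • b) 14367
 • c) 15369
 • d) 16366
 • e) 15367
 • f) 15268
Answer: e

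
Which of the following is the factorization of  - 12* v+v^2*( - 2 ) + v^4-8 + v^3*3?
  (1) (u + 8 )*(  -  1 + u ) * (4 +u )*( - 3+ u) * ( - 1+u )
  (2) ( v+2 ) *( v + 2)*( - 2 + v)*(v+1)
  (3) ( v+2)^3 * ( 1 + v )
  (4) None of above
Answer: 2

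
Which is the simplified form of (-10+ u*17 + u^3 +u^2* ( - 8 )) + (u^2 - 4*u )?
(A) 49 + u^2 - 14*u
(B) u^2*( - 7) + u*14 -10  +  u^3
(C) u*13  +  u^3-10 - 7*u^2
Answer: C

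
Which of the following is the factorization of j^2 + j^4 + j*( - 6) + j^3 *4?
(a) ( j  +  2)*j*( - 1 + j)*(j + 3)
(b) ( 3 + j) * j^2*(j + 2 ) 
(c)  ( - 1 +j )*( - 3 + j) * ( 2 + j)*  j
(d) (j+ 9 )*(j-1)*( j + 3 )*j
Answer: a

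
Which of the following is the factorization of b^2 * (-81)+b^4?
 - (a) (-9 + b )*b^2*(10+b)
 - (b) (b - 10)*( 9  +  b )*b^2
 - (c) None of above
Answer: c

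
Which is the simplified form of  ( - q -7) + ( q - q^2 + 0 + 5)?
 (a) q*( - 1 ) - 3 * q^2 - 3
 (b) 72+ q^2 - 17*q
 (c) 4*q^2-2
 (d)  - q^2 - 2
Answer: d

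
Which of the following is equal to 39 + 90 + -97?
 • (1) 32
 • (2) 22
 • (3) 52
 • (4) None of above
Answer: 1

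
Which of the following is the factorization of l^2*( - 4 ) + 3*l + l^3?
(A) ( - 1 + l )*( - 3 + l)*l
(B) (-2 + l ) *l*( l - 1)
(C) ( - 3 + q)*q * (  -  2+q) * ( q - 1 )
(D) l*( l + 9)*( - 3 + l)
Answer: A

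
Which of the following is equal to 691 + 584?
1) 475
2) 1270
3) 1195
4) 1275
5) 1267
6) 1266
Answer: 4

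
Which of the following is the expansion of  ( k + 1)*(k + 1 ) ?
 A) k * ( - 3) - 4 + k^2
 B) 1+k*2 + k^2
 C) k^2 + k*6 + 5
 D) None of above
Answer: B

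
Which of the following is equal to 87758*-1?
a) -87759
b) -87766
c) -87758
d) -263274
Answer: c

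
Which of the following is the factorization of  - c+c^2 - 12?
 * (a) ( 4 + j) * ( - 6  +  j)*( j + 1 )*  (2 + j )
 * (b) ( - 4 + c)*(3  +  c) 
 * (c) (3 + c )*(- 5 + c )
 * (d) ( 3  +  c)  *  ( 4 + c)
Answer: b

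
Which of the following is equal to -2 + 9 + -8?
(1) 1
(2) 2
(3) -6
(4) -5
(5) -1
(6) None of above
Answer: 5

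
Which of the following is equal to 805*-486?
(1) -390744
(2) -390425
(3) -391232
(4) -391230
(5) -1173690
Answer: 4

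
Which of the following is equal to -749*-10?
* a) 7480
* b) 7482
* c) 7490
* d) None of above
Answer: c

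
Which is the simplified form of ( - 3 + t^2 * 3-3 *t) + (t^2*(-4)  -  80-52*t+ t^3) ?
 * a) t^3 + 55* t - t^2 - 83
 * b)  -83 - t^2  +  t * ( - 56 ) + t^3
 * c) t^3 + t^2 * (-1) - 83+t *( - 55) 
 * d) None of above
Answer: c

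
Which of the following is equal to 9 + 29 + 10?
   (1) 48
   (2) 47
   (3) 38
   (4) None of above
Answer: 1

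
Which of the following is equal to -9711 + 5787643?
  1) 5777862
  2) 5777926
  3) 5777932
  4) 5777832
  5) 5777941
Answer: 3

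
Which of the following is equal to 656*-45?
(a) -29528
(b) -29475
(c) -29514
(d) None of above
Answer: d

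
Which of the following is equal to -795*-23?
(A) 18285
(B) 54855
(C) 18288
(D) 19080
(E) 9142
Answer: A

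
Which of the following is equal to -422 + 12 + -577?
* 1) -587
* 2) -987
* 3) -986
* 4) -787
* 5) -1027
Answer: 2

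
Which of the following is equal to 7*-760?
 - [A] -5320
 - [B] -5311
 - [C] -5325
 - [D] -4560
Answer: A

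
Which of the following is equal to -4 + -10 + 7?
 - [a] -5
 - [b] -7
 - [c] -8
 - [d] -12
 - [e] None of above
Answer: b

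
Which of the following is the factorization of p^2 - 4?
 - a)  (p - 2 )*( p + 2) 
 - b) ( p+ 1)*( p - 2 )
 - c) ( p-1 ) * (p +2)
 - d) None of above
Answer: a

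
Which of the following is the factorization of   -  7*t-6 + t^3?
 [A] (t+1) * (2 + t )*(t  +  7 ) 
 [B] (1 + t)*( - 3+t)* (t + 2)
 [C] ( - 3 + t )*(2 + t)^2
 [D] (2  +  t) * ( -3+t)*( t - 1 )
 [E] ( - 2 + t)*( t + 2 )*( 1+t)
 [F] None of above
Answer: B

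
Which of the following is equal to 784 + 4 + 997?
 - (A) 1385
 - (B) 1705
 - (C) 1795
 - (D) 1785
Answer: D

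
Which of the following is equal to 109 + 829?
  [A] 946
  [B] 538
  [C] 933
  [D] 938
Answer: D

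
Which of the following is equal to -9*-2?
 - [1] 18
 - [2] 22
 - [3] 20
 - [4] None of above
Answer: 1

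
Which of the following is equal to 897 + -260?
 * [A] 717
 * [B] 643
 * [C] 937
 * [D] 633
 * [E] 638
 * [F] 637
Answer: F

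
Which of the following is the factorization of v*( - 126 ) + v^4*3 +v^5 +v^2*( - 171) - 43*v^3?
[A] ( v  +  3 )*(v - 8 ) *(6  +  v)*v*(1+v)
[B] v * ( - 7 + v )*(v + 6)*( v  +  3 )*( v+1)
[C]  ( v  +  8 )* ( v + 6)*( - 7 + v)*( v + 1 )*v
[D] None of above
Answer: B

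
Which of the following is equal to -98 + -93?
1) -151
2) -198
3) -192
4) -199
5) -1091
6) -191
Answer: 6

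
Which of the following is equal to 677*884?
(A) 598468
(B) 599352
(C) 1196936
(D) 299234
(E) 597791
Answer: A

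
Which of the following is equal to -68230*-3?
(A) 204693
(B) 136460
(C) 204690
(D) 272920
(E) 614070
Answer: C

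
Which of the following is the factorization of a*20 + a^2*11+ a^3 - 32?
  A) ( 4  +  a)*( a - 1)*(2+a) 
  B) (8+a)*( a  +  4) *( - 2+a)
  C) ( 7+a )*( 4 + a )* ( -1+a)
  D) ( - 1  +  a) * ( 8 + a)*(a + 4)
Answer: D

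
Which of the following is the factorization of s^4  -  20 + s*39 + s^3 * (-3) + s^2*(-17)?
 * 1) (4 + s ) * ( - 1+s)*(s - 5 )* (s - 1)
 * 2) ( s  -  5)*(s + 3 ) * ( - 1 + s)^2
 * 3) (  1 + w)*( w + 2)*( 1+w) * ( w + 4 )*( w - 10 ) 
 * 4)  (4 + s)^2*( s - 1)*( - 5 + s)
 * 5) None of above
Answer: 1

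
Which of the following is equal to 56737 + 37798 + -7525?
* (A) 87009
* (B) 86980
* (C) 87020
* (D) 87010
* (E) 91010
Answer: D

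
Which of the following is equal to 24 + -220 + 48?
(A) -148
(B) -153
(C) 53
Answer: A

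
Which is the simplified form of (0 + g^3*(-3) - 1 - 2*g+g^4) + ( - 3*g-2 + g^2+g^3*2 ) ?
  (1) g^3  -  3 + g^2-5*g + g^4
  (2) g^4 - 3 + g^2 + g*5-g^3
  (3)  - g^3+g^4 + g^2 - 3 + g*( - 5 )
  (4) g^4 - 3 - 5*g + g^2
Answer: 3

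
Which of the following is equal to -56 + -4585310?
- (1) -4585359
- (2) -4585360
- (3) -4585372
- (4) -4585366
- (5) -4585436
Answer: 4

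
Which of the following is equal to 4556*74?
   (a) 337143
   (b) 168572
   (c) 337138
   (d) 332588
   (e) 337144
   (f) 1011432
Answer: e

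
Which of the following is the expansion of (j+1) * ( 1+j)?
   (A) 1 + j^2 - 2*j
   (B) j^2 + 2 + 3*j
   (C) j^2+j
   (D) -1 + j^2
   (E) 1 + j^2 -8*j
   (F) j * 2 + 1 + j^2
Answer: F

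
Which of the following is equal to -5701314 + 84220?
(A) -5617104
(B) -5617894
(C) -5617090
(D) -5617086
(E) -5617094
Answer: E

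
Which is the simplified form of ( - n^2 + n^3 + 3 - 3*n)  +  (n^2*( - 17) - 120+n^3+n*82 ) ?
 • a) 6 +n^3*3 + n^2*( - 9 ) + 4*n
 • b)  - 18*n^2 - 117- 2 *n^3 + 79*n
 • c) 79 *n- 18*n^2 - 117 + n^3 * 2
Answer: c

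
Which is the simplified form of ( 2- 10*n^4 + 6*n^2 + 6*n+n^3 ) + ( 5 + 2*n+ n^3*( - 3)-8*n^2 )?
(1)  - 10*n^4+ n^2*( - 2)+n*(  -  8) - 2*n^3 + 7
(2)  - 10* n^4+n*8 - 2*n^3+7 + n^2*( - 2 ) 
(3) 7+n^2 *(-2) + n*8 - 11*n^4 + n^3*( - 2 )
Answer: 2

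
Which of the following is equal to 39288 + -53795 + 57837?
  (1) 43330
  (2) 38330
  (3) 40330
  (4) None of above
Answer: 1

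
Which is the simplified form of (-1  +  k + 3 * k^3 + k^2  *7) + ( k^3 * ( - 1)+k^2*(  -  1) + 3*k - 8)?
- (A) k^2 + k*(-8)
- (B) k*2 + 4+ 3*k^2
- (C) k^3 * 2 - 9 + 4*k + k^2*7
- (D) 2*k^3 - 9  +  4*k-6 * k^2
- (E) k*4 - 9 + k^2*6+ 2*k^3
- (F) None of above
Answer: E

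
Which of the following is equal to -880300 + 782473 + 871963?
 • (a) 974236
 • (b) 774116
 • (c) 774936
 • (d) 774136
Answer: d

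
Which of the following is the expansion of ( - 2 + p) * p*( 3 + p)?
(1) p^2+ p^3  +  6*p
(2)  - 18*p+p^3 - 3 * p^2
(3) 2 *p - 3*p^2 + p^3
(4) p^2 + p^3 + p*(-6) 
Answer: 4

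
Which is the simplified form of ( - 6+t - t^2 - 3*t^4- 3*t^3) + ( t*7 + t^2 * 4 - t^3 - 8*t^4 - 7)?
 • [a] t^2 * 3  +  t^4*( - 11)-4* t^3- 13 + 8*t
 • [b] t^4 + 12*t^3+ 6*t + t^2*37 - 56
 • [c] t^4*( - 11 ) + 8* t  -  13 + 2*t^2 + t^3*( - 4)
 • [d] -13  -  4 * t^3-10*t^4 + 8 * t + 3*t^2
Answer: a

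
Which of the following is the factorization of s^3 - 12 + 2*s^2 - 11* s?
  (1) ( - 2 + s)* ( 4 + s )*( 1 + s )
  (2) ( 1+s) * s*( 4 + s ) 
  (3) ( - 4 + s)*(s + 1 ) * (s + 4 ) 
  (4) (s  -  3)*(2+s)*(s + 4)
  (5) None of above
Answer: 5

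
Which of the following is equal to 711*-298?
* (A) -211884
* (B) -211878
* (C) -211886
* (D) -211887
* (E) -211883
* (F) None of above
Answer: B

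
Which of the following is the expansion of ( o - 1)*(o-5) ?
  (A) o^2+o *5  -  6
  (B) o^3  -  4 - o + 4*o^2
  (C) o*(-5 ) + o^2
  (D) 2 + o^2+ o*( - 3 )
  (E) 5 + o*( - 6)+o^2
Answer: E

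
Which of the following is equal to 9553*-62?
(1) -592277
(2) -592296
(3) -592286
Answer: 3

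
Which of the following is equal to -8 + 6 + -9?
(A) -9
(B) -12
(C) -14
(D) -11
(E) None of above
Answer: D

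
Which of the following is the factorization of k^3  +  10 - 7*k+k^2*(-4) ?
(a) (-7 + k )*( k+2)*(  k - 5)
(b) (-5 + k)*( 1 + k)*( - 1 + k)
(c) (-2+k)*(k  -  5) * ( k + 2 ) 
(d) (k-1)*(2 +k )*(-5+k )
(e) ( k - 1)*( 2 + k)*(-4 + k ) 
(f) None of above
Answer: d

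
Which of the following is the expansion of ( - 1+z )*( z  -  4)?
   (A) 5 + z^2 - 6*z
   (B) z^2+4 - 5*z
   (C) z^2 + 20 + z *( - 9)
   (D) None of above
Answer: B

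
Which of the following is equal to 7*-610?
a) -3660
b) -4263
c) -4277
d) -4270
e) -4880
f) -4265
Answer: d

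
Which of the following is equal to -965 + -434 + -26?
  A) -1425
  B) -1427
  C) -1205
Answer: A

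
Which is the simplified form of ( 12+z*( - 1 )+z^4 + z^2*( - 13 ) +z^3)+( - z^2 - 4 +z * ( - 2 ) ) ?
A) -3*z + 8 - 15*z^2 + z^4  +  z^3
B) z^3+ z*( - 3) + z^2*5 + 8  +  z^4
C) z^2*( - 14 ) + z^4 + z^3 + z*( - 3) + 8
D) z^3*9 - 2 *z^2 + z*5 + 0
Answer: C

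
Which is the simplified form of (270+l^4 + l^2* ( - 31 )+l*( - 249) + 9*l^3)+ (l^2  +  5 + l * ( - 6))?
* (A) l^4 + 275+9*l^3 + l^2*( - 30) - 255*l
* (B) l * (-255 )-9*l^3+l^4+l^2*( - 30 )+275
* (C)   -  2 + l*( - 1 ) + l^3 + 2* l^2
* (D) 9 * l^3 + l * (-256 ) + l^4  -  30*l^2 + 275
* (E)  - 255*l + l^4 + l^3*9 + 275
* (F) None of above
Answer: A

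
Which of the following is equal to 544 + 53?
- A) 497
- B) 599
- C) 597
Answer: C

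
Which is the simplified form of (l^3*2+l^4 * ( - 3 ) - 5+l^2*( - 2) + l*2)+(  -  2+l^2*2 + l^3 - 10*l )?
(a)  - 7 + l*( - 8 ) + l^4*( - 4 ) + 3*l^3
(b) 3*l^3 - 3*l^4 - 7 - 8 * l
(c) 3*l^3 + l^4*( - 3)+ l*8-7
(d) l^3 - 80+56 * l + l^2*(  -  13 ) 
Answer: b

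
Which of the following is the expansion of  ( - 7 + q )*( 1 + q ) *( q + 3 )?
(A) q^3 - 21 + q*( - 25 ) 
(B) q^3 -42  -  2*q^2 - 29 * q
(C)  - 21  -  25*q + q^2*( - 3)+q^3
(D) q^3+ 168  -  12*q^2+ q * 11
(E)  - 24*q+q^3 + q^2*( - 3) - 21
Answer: C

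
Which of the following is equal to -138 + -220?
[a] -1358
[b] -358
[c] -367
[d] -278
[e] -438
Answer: b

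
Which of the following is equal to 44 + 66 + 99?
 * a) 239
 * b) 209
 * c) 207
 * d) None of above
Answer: b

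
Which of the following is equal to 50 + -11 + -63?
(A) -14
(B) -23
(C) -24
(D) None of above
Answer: C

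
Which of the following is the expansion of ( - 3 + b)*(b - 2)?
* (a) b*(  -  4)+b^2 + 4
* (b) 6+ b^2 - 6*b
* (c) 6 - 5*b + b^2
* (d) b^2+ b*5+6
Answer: c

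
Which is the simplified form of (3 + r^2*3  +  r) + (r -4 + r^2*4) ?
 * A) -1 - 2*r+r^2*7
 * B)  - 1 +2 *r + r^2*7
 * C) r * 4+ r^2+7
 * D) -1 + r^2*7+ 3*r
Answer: B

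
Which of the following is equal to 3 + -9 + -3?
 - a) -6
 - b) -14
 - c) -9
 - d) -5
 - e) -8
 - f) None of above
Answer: c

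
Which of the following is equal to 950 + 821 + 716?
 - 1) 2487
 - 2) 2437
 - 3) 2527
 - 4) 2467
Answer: 1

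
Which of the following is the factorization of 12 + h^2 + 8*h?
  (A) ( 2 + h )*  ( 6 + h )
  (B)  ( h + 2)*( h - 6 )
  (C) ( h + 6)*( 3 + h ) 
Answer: A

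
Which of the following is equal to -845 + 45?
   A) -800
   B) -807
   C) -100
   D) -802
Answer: A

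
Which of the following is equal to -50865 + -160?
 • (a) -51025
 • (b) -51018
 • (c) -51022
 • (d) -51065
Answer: a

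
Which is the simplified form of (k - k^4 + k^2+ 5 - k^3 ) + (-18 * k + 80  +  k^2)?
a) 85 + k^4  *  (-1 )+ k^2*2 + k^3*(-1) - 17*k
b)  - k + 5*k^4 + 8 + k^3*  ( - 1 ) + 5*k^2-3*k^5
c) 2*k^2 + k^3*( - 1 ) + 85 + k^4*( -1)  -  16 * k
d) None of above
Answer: a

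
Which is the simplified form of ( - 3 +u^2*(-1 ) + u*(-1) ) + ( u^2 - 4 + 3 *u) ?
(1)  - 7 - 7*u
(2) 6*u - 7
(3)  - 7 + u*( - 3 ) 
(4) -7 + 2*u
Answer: 4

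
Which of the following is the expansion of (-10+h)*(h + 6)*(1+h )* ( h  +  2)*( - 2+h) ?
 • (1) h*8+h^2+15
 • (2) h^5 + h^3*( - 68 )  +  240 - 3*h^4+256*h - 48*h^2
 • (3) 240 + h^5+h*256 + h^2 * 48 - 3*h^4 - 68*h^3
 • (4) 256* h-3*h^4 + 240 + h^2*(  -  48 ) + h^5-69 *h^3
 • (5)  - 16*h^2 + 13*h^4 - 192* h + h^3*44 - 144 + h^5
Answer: 2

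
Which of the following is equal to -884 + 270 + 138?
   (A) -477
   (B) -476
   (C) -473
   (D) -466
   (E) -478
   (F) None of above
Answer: B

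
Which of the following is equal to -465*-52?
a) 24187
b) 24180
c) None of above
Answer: b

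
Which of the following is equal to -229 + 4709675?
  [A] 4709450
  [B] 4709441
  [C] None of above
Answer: C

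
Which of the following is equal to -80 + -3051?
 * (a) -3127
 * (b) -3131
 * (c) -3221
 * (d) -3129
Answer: b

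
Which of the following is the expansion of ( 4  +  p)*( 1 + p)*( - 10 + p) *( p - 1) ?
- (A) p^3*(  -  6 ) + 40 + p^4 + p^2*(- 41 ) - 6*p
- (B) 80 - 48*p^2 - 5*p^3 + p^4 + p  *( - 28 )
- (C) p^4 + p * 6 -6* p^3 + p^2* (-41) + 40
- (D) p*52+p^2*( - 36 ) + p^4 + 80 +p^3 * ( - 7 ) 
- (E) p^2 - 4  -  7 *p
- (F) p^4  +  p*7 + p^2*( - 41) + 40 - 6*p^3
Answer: C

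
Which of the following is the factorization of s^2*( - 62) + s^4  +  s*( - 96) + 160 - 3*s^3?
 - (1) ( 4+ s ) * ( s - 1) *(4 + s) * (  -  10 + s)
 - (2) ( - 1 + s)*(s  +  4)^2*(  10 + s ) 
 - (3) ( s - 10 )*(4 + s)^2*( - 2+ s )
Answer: 1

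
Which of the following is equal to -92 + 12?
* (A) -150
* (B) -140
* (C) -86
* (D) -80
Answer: D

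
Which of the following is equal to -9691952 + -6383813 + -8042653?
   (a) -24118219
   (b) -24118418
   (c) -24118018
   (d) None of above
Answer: b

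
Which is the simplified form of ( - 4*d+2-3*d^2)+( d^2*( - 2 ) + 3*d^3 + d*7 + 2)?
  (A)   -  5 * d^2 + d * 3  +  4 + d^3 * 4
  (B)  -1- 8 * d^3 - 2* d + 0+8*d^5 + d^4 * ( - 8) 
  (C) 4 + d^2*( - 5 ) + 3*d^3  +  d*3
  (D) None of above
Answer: C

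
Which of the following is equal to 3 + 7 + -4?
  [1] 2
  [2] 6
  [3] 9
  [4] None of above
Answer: 2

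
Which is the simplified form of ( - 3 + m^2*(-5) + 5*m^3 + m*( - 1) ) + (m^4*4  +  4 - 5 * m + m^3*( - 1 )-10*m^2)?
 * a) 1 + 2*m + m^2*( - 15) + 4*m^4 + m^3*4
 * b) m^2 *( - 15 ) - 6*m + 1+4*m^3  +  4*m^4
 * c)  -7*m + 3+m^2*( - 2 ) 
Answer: b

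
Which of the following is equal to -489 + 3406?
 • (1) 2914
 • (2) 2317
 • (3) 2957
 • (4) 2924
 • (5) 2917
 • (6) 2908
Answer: 5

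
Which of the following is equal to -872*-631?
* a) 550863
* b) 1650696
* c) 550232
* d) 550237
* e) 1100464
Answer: c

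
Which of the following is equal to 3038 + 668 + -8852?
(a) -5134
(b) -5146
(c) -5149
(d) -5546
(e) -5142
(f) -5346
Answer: b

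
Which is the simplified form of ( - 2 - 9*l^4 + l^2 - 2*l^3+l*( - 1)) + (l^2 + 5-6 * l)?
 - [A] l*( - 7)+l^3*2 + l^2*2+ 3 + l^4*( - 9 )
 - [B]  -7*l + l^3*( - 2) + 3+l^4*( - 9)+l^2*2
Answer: B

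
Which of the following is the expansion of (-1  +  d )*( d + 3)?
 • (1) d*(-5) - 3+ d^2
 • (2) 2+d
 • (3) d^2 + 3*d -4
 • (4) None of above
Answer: 4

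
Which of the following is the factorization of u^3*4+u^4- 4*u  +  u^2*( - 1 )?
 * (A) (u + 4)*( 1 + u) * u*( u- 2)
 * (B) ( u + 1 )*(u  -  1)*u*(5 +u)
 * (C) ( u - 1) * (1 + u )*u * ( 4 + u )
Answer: C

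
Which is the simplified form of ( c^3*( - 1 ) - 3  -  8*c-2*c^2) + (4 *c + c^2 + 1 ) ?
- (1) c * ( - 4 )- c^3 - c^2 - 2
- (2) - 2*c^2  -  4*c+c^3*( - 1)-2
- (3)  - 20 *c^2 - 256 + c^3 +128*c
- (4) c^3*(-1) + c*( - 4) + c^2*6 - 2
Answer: 1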